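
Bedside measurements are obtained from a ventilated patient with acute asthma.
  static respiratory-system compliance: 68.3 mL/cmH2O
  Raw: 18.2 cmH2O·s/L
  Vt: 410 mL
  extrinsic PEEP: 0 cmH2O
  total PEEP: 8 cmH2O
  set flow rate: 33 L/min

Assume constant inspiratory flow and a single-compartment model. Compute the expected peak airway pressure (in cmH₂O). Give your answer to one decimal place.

Flow: 33 L/min ÷ 60 = 0.55 L/s.
Total PEEP = 8 cmH2O (set 0 + intrinsic 8); this is the baseline alveolar pressure.
Equation of motion (constant flow): PIP = Vt/C + R·V̇ + PEEP.
PIP = 410/68.3 + 18.2×0.55 + 8 = 6.003 + 10.01 + 8 = 24.013 cmH2O.

24.0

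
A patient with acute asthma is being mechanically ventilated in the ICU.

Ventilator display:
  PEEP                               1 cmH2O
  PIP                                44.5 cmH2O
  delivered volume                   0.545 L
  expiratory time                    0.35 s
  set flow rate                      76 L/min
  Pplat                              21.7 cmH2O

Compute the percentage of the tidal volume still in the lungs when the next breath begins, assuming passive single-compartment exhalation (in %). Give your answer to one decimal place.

Flow: 76 L/min ÷ 60 = 1.2667 L/s.
R = (PIP − Pplat)/V̇ = (44.5 − 21.7) / 1.2667 = 22.8/1.2667 = 18.0 cmH2O·s/L.
C = Vt/(Pplat − PEEP) = 545.0 / (21.7 − 1) = 545.0/20.7 = 26.329 mL/cmH2O.
τ = R × C = 18.0 × 0.02633 L/cmH2O = 0.4739 s.
Fraction remaining at end-expiration = e^(−Te/τ) = e^(−0.35/0.4739) = 0.4778 → 47.78%.

47.8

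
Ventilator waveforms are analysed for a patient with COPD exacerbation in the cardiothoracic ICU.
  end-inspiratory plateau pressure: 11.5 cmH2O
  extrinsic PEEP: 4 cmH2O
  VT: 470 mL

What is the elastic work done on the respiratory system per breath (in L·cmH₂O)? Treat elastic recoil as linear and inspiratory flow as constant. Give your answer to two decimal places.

Elastic work ≈ ½ × (Pplat − PEEP) × Vt = 0.5 × (11.5 − 4) × 0.470 L = 0.5 × 7.5 × 0.470 = 1.763 L·cmH2O.

1.76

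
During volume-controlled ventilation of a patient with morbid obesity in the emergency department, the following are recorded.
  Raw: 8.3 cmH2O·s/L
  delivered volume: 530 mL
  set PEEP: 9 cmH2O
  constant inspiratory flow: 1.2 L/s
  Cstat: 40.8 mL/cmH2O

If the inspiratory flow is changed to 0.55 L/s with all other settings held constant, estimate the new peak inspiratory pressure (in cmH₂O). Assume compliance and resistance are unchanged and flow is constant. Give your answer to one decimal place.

PIP = Vt/C + R·V̇ + PEEP (constant-flow equation of motion).
Only the resistive term changes: ΔPIP = R × ΔV̇ = 8.3 × (0.55 − 1.2) = 8.3 × -0.65 = -5.395 cmH2O.
Original PIP = 530/40.8 + 8.3×1.2 + 9 = 31.95 cmH2O; new PIP = 31.95 + (-5.395) = 26.555 cmH2O.

26.6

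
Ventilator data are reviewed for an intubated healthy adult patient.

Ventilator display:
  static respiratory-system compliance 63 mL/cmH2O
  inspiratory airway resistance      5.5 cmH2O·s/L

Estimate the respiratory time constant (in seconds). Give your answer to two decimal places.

τ = R × C = 5.5 × 63 mL/cmH2O = 5.5 × 0.063 L/cmH2O = 0.3465 s.

0.35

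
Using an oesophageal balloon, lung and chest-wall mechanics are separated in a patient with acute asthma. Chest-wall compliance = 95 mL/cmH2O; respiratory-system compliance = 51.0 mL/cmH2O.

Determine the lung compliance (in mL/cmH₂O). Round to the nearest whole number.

110

1/CL = 1/Crs − 1/Ccw.
1/CL = 1/51.0 − 1/95 = 0.009082.
CL = 110.11 mL/cmH2O.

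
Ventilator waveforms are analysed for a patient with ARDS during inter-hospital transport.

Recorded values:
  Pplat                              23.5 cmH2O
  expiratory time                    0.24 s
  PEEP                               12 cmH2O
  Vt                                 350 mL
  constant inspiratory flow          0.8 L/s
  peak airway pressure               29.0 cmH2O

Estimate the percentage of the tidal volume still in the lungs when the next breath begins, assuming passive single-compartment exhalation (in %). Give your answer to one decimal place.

R = (PIP − Pplat)/V̇ = (29.0 − 23.5) / 0.8 = 5.5/0.8 = 6.875 cmH2O·s/L.
C = Vt/(Pplat − PEEP) = 350.0 / (23.5 − 12) = 350.0/11.5 = 30.435 mL/cmH2O.
τ = R × C = 6.875 × 0.03044 L/cmH2O = 0.2093 s.
Fraction remaining at end-expiration = e^(−Te/τ) = e^(−0.24/0.2093) = 0.3177 → 31.77%.

31.8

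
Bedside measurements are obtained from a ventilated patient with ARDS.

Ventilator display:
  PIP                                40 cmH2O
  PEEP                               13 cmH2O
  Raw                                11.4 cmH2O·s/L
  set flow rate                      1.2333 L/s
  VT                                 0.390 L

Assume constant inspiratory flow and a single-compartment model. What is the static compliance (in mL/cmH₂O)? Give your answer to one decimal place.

Equation of motion (constant flow): PIP = Vt/C + R·V̇ + PEEP.
Vt/C = PIP − R·V̇ − PEEP = 40 − 11.4×1.2333 − 13 = 40 − 14.06 − 13 = 12.94 cmH2O.
C = Vt / 12.94 = 390 / 12.94 = 30.139 mL/cmH2O.

30.1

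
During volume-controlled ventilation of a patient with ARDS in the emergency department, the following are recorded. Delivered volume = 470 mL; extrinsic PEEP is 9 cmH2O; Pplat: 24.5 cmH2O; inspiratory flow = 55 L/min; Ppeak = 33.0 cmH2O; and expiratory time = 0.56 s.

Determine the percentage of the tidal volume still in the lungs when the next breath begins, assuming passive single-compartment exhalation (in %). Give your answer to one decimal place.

Flow: 55 L/min ÷ 60 = 0.9167 L/s.
R = (PIP − Pplat)/V̇ = (33.0 − 24.5) / 0.9167 = 8.5/0.9167 = 9.272 cmH2O·s/L.
C = Vt/(Pplat − PEEP) = 470.0 / (24.5 − 9) = 470.0/15.5 = 30.323 mL/cmH2O.
τ = R × C = 9.272 × 0.03032 L/cmH2O = 0.2811 s.
Fraction remaining at end-expiration = e^(−Te/τ) = e^(−0.56/0.2811) = 0.1364 → 13.64%.

13.6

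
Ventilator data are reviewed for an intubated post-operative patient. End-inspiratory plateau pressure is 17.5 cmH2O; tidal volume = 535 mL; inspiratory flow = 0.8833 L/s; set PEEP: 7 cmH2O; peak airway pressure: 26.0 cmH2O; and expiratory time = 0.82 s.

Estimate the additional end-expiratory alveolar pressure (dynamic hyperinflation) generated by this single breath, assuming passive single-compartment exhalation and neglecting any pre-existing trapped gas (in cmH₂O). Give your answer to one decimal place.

2.0

R = (PIP − Pplat)/V̇ = (26.0 − 17.5) / 0.8833 = 8.5/0.8833 = 9.623 cmH2O·s/L.
C = Vt/(Pplat − PEEP) = 535.0 / (17.5 − 7) = 535.0/10.5 = 50.952 mL/cmH2O.
τ = R × C = 9.623 × 0.05095 L/cmH2O = 0.4903 s.
Fraction remaining = e^(−Te/τ) = e^(−0.82/0.4903) = 0.1878; trapped volume = 535.0 × 0.1878 = 100.47 mL.
Additional alveolar pressure from trapping ≈ V_trapped / C = 100.47 / 50.952 = 1.972 cmH2O.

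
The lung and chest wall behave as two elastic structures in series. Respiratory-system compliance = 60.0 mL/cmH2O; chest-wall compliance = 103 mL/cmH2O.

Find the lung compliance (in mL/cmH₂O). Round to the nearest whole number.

1/CL = 1/Crs − 1/Ccw.
1/CL = 1/60.0 − 1/103 = 0.006958.
CL = 143.72 mL/cmH2O.

144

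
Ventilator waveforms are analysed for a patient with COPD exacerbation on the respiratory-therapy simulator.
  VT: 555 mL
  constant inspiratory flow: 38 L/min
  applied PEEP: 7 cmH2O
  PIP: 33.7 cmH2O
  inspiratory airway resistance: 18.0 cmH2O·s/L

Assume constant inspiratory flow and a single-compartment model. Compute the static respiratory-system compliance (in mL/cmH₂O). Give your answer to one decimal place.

Flow: 38 L/min ÷ 60 = 0.6333 L/s.
Equation of motion (constant flow): PIP = Vt/C + R·V̇ + PEEP.
Vt/C = PIP − R·V̇ − PEEP = 33.7 − 18.0×0.6333 − 7 = 33.7 − 11.399 − 7 = 15.301 cmH2O.
C = Vt / 15.301 = 555 / 15.301 = 36.272 mL/cmH2O.

36.3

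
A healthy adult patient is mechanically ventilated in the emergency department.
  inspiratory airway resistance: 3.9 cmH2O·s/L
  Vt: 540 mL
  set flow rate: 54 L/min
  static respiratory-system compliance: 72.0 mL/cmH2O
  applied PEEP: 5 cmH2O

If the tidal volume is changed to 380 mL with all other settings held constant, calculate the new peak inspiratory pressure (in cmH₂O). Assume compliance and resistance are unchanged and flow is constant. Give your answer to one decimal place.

Flow: 54 L/min ÷ 60 = 0.9 L/s.
PIP = Vt/C + R·V̇ + PEEP (constant-flow equation of motion).
Only the elastic term changes: ΔPIP = ΔVt / C = (380 − 540) / 72.0 = -2.222 cmH2O.
Original PIP = 540/72.0 + 3.9×0.9 + 5 = 16.01 cmH2O; new PIP = 16.01 + (-2.222) = 13.788 cmH2O.

13.8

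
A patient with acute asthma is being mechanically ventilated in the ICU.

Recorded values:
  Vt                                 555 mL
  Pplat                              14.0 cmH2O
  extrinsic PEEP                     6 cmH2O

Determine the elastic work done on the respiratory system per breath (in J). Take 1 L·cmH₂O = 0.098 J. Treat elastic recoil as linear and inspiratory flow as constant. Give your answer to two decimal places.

Elastic work ≈ ½ × (Pplat − PEEP) × Vt = 0.5 × (14.0 − 6) × 0.555 L = 0.5 × 8.0 × 0.555 = 2.22 L·cmH2O.
× 0.098 J/(L·cmH2O) → 0.2176 J.

0.22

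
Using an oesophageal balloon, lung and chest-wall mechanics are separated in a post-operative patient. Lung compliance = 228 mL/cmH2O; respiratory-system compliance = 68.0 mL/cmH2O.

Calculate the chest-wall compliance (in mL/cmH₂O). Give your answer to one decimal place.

96.9

1/Ccw = 1/Crs − 1/CL.
1/Ccw = 1/68.0 − 1/228 = 0.01032.
Ccw = 96.899 mL/cmH2O.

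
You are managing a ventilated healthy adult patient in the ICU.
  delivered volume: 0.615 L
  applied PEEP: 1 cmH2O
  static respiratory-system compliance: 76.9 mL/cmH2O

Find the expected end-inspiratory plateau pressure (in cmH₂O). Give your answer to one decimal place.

Pplat = PEEP + Vt / Cstat = 1 + 615 / 76.9 = 1 + 7.997 = 8.997 cmH2O.

9.0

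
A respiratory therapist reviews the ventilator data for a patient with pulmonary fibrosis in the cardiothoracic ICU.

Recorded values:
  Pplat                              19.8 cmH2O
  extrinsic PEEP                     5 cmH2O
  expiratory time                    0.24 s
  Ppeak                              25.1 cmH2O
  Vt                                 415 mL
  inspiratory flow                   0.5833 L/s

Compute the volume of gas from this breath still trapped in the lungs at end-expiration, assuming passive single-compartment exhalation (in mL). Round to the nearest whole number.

162

R = (PIP − Pplat)/V̇ = (25.1 − 19.8) / 0.5833 = 5.3/0.5833 = 9.086 cmH2O·s/L.
C = Vt/(Pplat − PEEP) = 415.0 / (19.8 − 5) = 415.0/14.8 = 28.041 mL/cmH2O.
τ = R × C = 9.086 × 0.02804 L/cmH2O = 0.2548 s.
Fraction remaining = e^(−Te/τ) = e^(−0.24/0.2548) = 0.3899.
Trapped volume = 415.0 × 0.3899 = 161.81 mL.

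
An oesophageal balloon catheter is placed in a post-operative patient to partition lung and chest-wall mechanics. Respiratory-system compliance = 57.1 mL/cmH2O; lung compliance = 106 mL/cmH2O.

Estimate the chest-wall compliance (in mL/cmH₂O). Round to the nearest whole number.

1/Ccw = 1/Crs − 1/CL.
1/Ccw = 1/57.1 − 1/106 = 0.008079.
Ccw = 123.78 mL/cmH2O.

124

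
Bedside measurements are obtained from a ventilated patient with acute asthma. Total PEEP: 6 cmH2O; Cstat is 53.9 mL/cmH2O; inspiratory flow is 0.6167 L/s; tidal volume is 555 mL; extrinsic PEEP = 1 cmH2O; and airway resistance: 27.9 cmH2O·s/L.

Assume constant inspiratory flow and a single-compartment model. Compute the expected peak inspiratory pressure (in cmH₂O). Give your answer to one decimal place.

33.5

Total PEEP = 6 cmH2O (set 1 + intrinsic 5); this is the baseline alveolar pressure.
Equation of motion (constant flow): PIP = Vt/C + R·V̇ + PEEP.
PIP = 555/53.9 + 27.9×0.6167 + 6 = 10.297 + 17.206 + 6 = 33.503 cmH2O.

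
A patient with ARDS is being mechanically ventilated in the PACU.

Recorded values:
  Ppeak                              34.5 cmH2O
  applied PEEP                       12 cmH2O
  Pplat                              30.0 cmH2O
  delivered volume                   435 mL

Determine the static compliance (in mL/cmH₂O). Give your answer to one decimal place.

24.2

Cstat = Vt / (Pplat − PEEP) = 435 / (30.0 − 12) = 435 / 18.0 = 24.167 mL/cmH2O.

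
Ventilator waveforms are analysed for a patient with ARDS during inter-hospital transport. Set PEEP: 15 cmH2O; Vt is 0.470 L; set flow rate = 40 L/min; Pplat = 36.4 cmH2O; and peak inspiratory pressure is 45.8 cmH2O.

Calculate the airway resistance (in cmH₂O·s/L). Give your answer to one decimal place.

14.1

Flow: 40 L/min ÷ 60 = 0.6667 L/s.
Raw = (PIP − Pplat) / flow = (45.8 − 36.4) / 0.6667 = 9.4 / 0.6667 = 14.099 cmH2O·s/L.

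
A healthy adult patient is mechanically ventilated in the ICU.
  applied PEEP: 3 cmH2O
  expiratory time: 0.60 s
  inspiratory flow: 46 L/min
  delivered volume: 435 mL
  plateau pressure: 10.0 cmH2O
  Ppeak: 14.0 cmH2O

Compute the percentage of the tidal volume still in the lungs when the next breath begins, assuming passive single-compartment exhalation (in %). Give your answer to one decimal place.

Flow: 46 L/min ÷ 60 = 0.7667 L/s.
R = (PIP − Pplat)/V̇ = (14.0 − 10.0) / 0.7667 = 4.0/0.7667 = 5.217 cmH2O·s/L.
C = Vt/(Pplat − PEEP) = 435.0 / (10.0 − 3) = 435.0/7.0 = 62.143 mL/cmH2O.
τ = R × C = 5.217 × 0.06214 L/cmH2O = 0.3242 s.
Fraction remaining at end-expiration = e^(−Te/τ) = e^(−0.60/0.3242) = 0.1571 → 15.71%.

15.7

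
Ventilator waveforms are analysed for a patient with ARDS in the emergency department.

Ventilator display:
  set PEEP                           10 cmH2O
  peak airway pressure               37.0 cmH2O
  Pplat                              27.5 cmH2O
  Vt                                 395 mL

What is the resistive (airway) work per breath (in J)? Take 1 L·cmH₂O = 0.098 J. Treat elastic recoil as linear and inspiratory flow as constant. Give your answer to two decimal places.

With constant inspiratory flow the resistive pressure is constant at PIP − Pplat = 37.0 − 27.5 = 9.5 cmH2O, so resistive work = 9.5 × 0.395 = 3.753 L·cmH2O.
× 0.098 J/(L·cmH2O) → 0.3678 J.

0.37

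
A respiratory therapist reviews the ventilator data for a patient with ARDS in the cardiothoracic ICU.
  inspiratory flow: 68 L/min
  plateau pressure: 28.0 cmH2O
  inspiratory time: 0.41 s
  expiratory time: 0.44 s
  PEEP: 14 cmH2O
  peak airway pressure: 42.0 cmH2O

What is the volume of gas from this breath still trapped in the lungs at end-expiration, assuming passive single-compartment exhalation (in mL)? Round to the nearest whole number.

159

Flow: 68 L/min ÷ 60 = 1.1333 L/s.
Vt = flow × Ti = 1.1333 L/s × 0.41 s × 1000 mL/L = 464.65 mL.
R = (PIP − Pplat)/V̇ = (42.0 − 28.0) / 1.1333 = 14.0/1.1333 = 12.353 cmH2O·s/L.
C = Vt/(Pplat − PEEP) = 464.65 / (28.0 − 14) = 464.65/14.0 = 33.189 mL/cmH2O.
τ = R × C = 12.353 × 0.03319 L/cmH2O = 0.41 s.
Fraction remaining = e^(−Te/τ) = e^(−0.44/0.41) = 0.3419.
Trapped volume = 464.65 × 0.3419 = 158.86 mL.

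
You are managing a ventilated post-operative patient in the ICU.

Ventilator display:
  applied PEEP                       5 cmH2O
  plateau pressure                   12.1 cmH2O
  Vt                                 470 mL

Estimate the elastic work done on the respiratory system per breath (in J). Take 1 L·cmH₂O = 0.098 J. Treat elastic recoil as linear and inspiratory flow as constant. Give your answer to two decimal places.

Elastic work ≈ ½ × (Pplat − PEEP) × Vt = 0.5 × (12.1 − 5) × 0.470 L = 0.5 × 7.1 × 0.470 = 1.669 L·cmH2O.
× 0.098 J/(L·cmH2O) → 0.1636 J.

0.16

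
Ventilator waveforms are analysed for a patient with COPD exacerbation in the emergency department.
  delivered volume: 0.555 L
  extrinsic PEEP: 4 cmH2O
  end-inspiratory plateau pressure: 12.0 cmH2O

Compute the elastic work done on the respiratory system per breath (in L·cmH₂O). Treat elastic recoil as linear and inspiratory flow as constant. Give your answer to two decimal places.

2.22

Elastic work ≈ ½ × (Pplat − PEEP) × Vt = 0.5 × (12.0 − 4) × 0.555 L = 0.5 × 8.0 × 0.555 = 2.22 L·cmH2O.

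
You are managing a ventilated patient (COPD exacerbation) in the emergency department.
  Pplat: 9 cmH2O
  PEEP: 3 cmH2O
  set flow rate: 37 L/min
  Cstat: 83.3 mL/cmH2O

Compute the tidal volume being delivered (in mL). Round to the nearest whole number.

500

Vt = Cstat × (Pplat − PEEP) = 83.3 × (9 − 3) = 83.3 × 6.0 = 499.8 mL.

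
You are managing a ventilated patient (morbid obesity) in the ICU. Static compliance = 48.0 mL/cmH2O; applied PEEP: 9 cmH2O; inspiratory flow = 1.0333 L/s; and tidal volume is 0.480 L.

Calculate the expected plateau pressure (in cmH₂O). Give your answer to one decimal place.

19.0

Pplat = PEEP + Vt / Cstat = 9 + 480 / 48.0 = 9 + 10.0 = 19.0 cmH2O.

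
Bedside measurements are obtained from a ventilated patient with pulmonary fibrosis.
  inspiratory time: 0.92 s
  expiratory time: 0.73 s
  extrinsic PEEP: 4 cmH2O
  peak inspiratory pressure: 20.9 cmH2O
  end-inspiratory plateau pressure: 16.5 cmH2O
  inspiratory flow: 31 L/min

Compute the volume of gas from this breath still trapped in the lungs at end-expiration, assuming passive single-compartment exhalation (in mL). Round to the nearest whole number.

Flow: 31 L/min ÷ 60 = 0.5167 L/s.
Vt = flow × Ti = 0.5167 L/s × 0.92 s × 1000 mL/L = 475.36 mL.
R = (PIP − Pplat)/V̇ = (20.9 − 16.5) / 0.5167 = 4.4/0.5167 = 8.516 cmH2O·s/L.
C = Vt/(Pplat − PEEP) = 475.36 / (16.5 − 4) = 475.36/12.5 = 38.029 mL/cmH2O.
τ = R × C = 8.516 × 0.03803 L/cmH2O = 0.3239 s.
Fraction remaining = e^(−Te/τ) = e^(−0.73/0.3239) = 0.105.
Trapped volume = 475.36 × 0.105 = 49.913 mL.

50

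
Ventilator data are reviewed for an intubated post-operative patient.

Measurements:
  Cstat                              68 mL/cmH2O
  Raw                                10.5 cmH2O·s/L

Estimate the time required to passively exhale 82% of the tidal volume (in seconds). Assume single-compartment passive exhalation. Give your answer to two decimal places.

τ = R × C = 10.5 × 68 mL/cmH2O = 10.5 × 0.068 L/cmH2O = 0.714 s.
Exhaled fraction f = 1 − e^(−t/τ) → t = −τ·ln(1 − f) = −0.714·ln(0.18) = 1.224 s.

1.22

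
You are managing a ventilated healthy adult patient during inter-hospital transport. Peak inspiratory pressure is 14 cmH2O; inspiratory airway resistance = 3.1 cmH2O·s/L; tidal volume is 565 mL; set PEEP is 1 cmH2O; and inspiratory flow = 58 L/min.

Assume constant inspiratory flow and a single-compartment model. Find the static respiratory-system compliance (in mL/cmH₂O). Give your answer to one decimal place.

Flow: 58 L/min ÷ 60 = 0.9667 L/s.
Equation of motion (constant flow): PIP = Vt/C + R·V̇ + PEEP.
Vt/C = PIP − R·V̇ − PEEP = 14 − 3.1×0.9667 − 1 = 14 − 2.997 − 1 = 10.003 cmH2O.
C = Vt / 10.003 = 565 / 10.003 = 56.483 mL/cmH2O.

56.5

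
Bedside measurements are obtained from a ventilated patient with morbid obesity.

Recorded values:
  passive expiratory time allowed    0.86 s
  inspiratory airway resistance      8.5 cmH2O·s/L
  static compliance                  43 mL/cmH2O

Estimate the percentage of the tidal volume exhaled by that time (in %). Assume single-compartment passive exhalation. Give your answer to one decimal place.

90.5

τ = R × C = 8.5 × 43 mL/cmH2O = 8.5 × 0.043 L/cmH2O = 0.3655 s.
Passive exhalation: V(t)/V₀ = e^(−t/τ) = e^(−0.86/0.3655) = 0.09509.
Fraction exhaled = 1 − 0.09509 = 0.9049 → 90.49%.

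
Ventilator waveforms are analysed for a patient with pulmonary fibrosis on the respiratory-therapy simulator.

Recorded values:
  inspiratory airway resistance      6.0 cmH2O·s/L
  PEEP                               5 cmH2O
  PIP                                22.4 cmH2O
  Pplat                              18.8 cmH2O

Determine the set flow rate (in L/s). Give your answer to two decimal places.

0.60

flow = (PIP − Pplat) / Raw = 3.6 / 6.0 = 0.6 L/s.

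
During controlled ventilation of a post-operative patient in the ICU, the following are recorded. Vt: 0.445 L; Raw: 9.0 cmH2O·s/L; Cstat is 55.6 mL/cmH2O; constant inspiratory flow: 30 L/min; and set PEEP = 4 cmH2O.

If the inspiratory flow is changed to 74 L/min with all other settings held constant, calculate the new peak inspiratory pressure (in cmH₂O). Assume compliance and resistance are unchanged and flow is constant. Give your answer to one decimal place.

Flow: 30 L/min ÷ 60 = 0.5 L/s.
New flow: 74 L/min ÷ 60 = 1.2333 L/s.
PIP = Vt/C + R·V̇ + PEEP (constant-flow equation of motion).
Only the resistive term changes: ΔPIP = R × ΔV̇ = 9.0 × (1.2333 − 0.5) = 9.0 × 0.7333 = 6.6 cmH2O.
Original PIP = 445/55.6 + 9.0×0.5 + 4 = 16.504 cmH2O; new PIP = 16.504 + (6.6) = 23.104 cmH2O.

23.1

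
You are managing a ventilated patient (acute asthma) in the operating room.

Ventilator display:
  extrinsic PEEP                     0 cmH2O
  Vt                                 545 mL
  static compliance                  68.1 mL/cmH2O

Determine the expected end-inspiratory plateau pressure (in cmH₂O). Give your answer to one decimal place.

Pplat = PEEP + Vt / Cstat = 0 + 545 / 68.1 = 0 + 8.003 = 8.003 cmH2O.

8.0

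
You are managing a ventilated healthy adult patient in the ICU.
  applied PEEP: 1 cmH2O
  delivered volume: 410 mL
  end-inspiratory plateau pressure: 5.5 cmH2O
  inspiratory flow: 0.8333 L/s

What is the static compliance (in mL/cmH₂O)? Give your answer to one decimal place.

91.1

Cstat = Vt / (Pplat − PEEP) = 410 / (5.5 − 1) = 410 / 4.5 = 91.111 mL/cmH2O.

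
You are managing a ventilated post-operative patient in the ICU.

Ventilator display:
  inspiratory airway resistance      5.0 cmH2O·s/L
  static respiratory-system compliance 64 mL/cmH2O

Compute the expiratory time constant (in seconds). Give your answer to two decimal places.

τ = R × C = 5.0 × 64 mL/cmH2O = 5.0 × 0.064 L/cmH2O = 0.32 s.

0.32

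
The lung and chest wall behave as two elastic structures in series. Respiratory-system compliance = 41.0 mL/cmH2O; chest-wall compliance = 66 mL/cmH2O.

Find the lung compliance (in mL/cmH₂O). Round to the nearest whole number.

108

1/CL = 1/Crs − 1/Ccw.
1/CL = 1/41.0 − 1/66 = 0.009239.
CL = 108.24 mL/cmH2O.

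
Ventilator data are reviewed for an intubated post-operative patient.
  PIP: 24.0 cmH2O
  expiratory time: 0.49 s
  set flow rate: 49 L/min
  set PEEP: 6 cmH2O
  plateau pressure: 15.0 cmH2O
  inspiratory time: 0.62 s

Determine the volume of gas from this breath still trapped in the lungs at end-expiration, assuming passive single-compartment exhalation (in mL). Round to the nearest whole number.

Flow: 49 L/min ÷ 60 = 0.8167 L/s.
Vt = flow × Ti = 0.8167 L/s × 0.62 s × 1000 mL/L = 506.35 mL.
R = (PIP − Pplat)/V̇ = (24.0 − 15.0) / 0.8167 = 9.0/0.8167 = 11.02 cmH2O·s/L.
C = Vt/(Pplat − PEEP) = 506.35 / (15.0 − 6) = 506.35/9.0 = 56.261 mL/cmH2O.
τ = R × C = 11.02 × 0.05626 L/cmH2O = 0.62 s.
Fraction remaining = e^(−Te/τ) = e^(−0.49/0.62) = 0.4537.
Trapped volume = 506.35 × 0.4537 = 229.73 mL.

230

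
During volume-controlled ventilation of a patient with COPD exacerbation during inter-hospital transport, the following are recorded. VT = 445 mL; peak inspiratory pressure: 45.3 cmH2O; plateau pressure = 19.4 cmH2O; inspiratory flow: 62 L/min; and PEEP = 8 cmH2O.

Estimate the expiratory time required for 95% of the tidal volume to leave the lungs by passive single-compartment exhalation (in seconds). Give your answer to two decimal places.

Flow: 62 L/min ÷ 60 = 1.0333 L/s.
R = (PIP − Pplat)/V̇ = (45.3 − 19.4) / 1.0333 = 25.9/1.0333 = 25.065 cmH2O·s/L.
C = Vt/(Pplat − PEEP) = 445.0 / (19.4 − 8) = 445.0/11.4 = 39.035 mL/cmH2O.
τ = R × C = 25.065 × 0.03904 L/cmH2O = 0.9785 s.
t = −τ·ln(1 − 0.95) = −0.9785·ln(0.05) = 2.931 s.

2.93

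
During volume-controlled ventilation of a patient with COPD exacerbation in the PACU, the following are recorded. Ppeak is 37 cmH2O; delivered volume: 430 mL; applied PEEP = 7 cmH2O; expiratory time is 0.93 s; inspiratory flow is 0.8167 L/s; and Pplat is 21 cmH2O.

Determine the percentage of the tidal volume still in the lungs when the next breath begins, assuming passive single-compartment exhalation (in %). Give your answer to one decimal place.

R = (PIP − Pplat)/V̇ = (37 − 21) / 0.8167 = 16.0/0.8167 = 19.591 cmH2O·s/L.
C = Vt/(Pplat − PEEP) = 430.0 / (21 − 7) = 430.0/14.0 = 30.714 mL/cmH2O.
τ = R × C = 19.591 × 0.03071 L/cmH2O = 0.6016 s.
Fraction remaining at end-expiration = e^(−Te/τ) = e^(−0.93/0.6016) = 0.2131 → 21.31%.

21.3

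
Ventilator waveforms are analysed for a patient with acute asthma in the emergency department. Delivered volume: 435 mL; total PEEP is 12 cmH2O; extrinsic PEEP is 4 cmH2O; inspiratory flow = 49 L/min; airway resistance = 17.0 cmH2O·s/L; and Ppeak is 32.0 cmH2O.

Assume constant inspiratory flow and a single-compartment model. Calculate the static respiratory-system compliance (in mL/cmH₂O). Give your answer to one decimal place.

Flow: 49 L/min ÷ 60 = 0.8167 L/s.
Total PEEP = 12 cmH2O (set 4 + intrinsic 8); this is the baseline alveolar pressure.
Equation of motion (constant flow): PIP = Vt/C + R·V̇ + PEEP.
Vt/C = PIP − R·V̇ − PEEP = 32.0 − 17.0×0.8167 − 12 = 32.0 − 13.884 − 12 = 6.116 cmH2O.
C = Vt / 6.116 = 435 / 6.116 = 71.125 mL/cmH2O.

71.1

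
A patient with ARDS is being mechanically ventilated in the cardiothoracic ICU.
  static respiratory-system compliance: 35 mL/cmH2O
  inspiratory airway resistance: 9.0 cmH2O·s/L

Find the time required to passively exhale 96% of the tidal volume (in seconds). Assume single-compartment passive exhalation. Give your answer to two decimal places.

1.01

τ = R × C = 9.0 × 35 mL/cmH2O = 9.0 × 0.035 L/cmH2O = 0.315 s.
Exhaled fraction f = 1 − e^(−t/τ) → t = −τ·ln(1 − f) = −0.315·ln(0.04) = 1.014 s.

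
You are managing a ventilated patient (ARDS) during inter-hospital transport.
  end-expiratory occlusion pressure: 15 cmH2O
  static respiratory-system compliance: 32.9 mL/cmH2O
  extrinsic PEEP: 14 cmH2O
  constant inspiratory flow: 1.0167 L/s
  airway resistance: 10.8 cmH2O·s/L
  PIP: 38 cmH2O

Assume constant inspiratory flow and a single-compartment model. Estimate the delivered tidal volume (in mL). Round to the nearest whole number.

395

Total PEEP = 15 cmH2O (set 14 + intrinsic 1); this is the baseline alveolar pressure.
Equation of motion (constant flow): PIP = Vt/C + R·V̇ + PEEP.
Vt/C = PIP − R·V̇ − PEEP = 38 − 10.98 − 15 = 12.02 cmH2O.
Vt = C × 12.02 = 32.9 × 12.02 = 395.46 mL.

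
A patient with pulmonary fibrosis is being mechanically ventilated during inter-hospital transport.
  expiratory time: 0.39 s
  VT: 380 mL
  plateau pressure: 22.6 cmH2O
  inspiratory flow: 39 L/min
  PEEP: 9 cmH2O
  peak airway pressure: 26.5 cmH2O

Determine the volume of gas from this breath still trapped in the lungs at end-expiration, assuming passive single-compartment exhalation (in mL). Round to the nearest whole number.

37

Flow: 39 L/min ÷ 60 = 0.65 L/s.
R = (PIP − Pplat)/V̇ = (26.5 − 22.6) / 0.65 = 3.9/0.65 = 6.0 cmH2O·s/L.
C = Vt/(Pplat − PEEP) = 380.0 / (22.6 − 9) = 380.0/13.6 = 27.941 mL/cmH2O.
τ = R × C = 6.0 × 0.02794 L/cmH2O = 0.1676 s.
Fraction remaining = e^(−Te/τ) = e^(−0.39/0.1676) = 0.09759.
Trapped volume = 380.0 × 0.09759 = 37.084 mL.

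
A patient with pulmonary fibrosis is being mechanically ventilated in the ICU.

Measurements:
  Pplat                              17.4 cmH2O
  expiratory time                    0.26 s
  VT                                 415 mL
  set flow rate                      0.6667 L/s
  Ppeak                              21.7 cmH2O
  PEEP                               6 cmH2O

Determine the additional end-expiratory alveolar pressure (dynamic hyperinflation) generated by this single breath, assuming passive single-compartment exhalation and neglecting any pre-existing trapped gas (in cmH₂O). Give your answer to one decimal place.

3.8

R = (PIP − Pplat)/V̇ = (21.7 − 17.4) / 0.6667 = 4.3/0.6667 = 6.45 cmH2O·s/L.
C = Vt/(Pplat − PEEP) = 415.0 / (17.4 − 6) = 415.0/11.4 = 36.404 mL/cmH2O.
τ = R × C = 6.45 × 0.0364 L/cmH2O = 0.2348 s.
Fraction remaining = e^(−Te/τ) = e^(−0.26/0.2348) = 0.3304; trapped volume = 415.0 × 0.3304 = 137.12 mL.
Additional alveolar pressure from trapping ≈ V_trapped / C = 137.12 / 36.404 = 3.767 cmH2O.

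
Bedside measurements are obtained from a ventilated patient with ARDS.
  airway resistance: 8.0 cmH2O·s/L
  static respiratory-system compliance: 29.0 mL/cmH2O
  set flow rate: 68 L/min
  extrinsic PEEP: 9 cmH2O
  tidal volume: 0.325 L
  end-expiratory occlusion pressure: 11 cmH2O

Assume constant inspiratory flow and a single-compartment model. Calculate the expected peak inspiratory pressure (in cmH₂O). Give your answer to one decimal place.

31.3

Flow: 68 L/min ÷ 60 = 1.1333 L/s.
Total PEEP = 11 cmH2O (set 9 + intrinsic 2); this is the baseline alveolar pressure.
Equation of motion (constant flow): PIP = Vt/C + R·V̇ + PEEP.
PIP = 325/29.0 + 8.0×1.1333 + 11 = 11.207 + 9.066 + 11 = 31.273 cmH2O.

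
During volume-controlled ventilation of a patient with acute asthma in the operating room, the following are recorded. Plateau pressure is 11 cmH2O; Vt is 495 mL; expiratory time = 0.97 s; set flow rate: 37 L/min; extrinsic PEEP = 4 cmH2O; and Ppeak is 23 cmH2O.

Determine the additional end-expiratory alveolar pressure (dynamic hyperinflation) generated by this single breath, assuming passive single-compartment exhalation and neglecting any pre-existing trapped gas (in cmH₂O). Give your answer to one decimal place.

Flow: 37 L/min ÷ 60 = 0.6167 L/s.
R = (PIP − Pplat)/V̇ = (23 − 11) / 0.6167 = 12.0/0.6167 = 19.458 cmH2O·s/L.
C = Vt/(Pplat − PEEP) = 495.0 / (11 − 4) = 495.0/7.0 = 70.714 mL/cmH2O.
τ = R × C = 19.458 × 0.07071 L/cmH2O = 1.376 s.
Fraction remaining = e^(−Te/τ) = e^(−0.97/1.376) = 0.4941; trapped volume = 495.0 × 0.4941 = 244.58 mL.
Additional alveolar pressure from trapping ≈ V_trapped / C = 244.58 / 70.714 = 3.459 cmH2O.

3.5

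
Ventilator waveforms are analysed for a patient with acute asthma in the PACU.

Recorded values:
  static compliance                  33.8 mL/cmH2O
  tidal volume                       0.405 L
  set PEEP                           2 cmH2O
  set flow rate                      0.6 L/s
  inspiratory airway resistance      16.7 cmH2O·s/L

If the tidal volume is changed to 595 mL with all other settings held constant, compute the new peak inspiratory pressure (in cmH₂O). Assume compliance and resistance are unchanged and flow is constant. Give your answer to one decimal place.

29.6

PIP = Vt/C + R·V̇ + PEEP (constant-flow equation of motion).
Only the elastic term changes: ΔPIP = ΔVt / C = (595 − 405) / 33.8 = 5.621 cmH2O.
Original PIP = 405/33.8 + 16.7×0.6 + 2 = 24.002 cmH2O; new PIP = 24.002 + (5.621) = 29.623 cmH2O.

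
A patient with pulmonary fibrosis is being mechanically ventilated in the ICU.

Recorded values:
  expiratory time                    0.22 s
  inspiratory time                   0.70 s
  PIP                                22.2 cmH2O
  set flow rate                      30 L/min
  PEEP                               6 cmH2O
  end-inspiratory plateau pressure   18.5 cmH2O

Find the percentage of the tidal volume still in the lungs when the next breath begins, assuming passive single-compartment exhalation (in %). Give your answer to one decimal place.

34.6

Flow: 30 L/min ÷ 60 = 0.5 L/s.
Vt = flow × Ti = 0.5 L/s × 0.70 s × 1000 mL/L = 350.0 mL.
R = (PIP − Pplat)/V̇ = (22.2 − 18.5) / 0.5 = 3.7/0.5 = 7.4 cmH2O·s/L.
C = Vt/(Pplat − PEEP) = 350.0 / (18.5 − 6) = 350.0/12.5 = 28.0 mL/cmH2O.
τ = R × C = 7.4 × 0.028 L/cmH2O = 0.2072 s.
Fraction remaining at end-expiration = e^(−Te/τ) = e^(−0.22/0.2072) = 0.3458 → 34.58%.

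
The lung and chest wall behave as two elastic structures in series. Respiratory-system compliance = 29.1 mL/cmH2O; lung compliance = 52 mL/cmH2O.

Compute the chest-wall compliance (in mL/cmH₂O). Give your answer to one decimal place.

66.1

1/Ccw = 1/Crs − 1/CL.
1/Ccw = 1/29.1 − 1/52 = 0.01513.
Ccw = 66.094 mL/cmH2O.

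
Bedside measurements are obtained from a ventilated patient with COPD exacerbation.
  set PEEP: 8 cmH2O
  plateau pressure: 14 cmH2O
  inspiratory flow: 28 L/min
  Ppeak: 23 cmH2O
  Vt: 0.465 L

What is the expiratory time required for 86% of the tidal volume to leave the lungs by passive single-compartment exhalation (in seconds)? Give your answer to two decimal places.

Flow: 28 L/min ÷ 60 = 0.4667 L/s.
R = (PIP − Pplat)/V̇ = (23 − 14) / 0.4667 = 9.0/0.4667 = 19.284 cmH2O·s/L.
C = Vt/(Pplat − PEEP) = 465.0 / (14 − 8) = 465.0/6.0 = 77.5 mL/cmH2O.
τ = R × C = 19.284 × 0.0775 L/cmH2O = 1.495 s.
t = −τ·ln(1 − 0.86) = −1.495·ln(0.14) = 2.939 s.

2.94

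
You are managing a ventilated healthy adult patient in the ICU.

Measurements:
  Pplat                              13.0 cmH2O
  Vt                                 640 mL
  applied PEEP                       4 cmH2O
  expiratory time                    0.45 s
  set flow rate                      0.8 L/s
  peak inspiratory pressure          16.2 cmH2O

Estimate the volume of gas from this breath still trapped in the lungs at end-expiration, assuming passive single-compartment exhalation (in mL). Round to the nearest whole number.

132

R = (PIP − Pplat)/V̇ = (16.2 − 13.0) / 0.8 = 3.2/0.8 = 4.0 cmH2O·s/L.
C = Vt/(Pplat − PEEP) = 640.0 / (13.0 − 4) = 640.0/9.0 = 71.111 mL/cmH2O.
τ = R × C = 4.0 × 0.07111 L/cmH2O = 0.2844 s.
Fraction remaining = e^(−Te/τ) = e^(−0.45/0.2844) = 0.2055.
Trapped volume = 640.0 × 0.2055 = 131.52 mL.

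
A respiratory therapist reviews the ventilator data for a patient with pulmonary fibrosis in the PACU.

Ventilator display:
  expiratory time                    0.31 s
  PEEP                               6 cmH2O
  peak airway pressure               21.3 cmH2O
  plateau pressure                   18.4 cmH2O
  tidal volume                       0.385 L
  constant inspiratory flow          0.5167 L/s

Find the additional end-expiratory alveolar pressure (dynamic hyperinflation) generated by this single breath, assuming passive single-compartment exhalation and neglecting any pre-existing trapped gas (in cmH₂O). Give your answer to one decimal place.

2.1

R = (PIP − Pplat)/V̇ = (21.3 − 18.4) / 0.5167 = 2.9/0.5167 = 5.613 cmH2O·s/L.
C = Vt/(Pplat − PEEP) = 385.0 / (18.4 − 6) = 385.0/12.4 = 31.048 mL/cmH2O.
τ = R × C = 5.613 × 0.03105 L/cmH2O = 0.1743 s.
Fraction remaining = e^(−Te/τ) = e^(−0.31/0.1743) = 0.1689; trapped volume = 385.0 × 0.1689 = 65.027 mL.
Additional alveolar pressure from trapping ≈ V_trapped / C = 65.027 / 31.048 = 2.094 cmH2O.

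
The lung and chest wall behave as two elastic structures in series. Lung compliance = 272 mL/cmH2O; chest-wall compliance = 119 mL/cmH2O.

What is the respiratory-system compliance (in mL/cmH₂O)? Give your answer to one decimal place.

Lung and chest wall are elastances in series: 1/Crs = 1/CL + 1/Ccw.
1/Crs = 1/272 + 1/119 = 0.01208.
Crs = 82.781 mL/cmH2O.

82.8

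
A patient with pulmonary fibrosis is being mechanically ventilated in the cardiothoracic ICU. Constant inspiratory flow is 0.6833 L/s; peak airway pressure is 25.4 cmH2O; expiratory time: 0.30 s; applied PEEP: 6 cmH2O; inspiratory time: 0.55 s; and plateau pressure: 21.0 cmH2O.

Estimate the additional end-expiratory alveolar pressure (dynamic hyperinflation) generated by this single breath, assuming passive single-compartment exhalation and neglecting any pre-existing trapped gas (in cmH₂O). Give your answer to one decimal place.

Vt = flow × Ti = 0.6833 L/s × 0.55 s × 1000 mL/L = 375.82 mL.
R = (PIP − Pplat)/V̇ = (25.4 − 21.0) / 0.6833 = 4.4/0.6833 = 6.439 cmH2O·s/L.
C = Vt/(Pplat − PEEP) = 375.82 / (21.0 − 6) = 375.82/15.0 = 25.055 mL/cmH2O.
τ = R × C = 6.439 × 0.02506 L/cmH2O = 0.1614 s.
Fraction remaining = e^(−Te/τ) = e^(−0.30/0.1614) = 0.1559; trapped volume = 375.82 × 0.1559 = 58.59 mL.
Additional alveolar pressure from trapping ≈ V_trapped / C = 58.59 / 25.055 = 2.338 cmH2O.

2.3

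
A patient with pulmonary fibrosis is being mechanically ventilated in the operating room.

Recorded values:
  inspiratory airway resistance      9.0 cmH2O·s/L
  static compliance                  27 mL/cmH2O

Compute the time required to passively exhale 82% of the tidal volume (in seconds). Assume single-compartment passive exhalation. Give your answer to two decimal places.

0.42

τ = R × C = 9.0 × 27 mL/cmH2O = 9.0 × 0.027 L/cmH2O = 0.243 s.
Exhaled fraction f = 1 − e^(−t/τ) → t = −τ·ln(1 − f) = −0.243·ln(0.18) = 0.4167 s.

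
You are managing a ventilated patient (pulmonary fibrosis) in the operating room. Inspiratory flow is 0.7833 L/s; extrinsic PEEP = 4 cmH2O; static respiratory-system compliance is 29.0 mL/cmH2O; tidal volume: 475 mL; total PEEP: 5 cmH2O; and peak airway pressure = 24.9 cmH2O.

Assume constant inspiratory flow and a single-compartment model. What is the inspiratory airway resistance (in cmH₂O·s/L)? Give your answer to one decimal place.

4.5

Total PEEP = 5 cmH2O (set 4 + intrinsic 1); this is the baseline alveolar pressure.
Equation of motion (constant flow): PIP = Vt/C + R·V̇ + PEEP.
R·V̇ = PIP − Vt/C − PEEP = 24.9 − 475/29.0 − 5 = 24.9 − 16.379 − 5 = 3.521 cmH2O.
R = 3.521 / 0.7833 = 4.495 cmH2O·s/L.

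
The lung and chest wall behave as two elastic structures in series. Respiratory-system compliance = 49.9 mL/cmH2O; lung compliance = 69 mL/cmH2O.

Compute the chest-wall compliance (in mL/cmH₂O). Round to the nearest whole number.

180

1/Ccw = 1/Crs − 1/CL.
1/Ccw = 1/49.9 − 1/69 = 0.005547.
Ccw = 180.28 mL/cmH2O.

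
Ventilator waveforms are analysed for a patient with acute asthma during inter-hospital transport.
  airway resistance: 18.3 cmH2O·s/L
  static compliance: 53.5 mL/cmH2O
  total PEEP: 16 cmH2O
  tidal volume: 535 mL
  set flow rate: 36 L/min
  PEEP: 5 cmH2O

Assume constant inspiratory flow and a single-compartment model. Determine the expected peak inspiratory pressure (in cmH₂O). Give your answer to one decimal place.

37.0

Flow: 36 L/min ÷ 60 = 0.6 L/s.
Total PEEP = 16 cmH2O (set 5 + intrinsic 11); this is the baseline alveolar pressure.
Equation of motion (constant flow): PIP = Vt/C + R·V̇ + PEEP.
PIP = 535/53.5 + 18.3×0.6 + 16 = 10.0 + 10.98 + 16 = 36.98 cmH2O.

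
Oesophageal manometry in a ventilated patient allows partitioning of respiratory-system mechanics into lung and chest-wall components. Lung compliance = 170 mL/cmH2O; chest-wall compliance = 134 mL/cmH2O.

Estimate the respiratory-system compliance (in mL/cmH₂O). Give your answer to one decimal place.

Lung and chest wall are elastances in series: 1/Crs = 1/CL + 1/Ccw.
1/Crs = 1/170 + 1/134 = 0.01335.
Crs = 74.906 mL/cmH2O.

74.9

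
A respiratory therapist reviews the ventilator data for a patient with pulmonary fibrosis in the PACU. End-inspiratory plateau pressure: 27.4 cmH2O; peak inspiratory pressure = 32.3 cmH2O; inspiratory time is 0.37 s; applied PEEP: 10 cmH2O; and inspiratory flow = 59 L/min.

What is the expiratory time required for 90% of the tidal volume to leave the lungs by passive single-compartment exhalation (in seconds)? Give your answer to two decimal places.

Flow: 59 L/min ÷ 60 = 0.9833 L/s.
Vt = flow × Ti = 0.9833 L/s × 0.37 s × 1000 mL/L = 363.82 mL.
R = (PIP − Pplat)/V̇ = (32.3 − 27.4) / 0.9833 = 4.9/0.9833 = 4.983 cmH2O·s/L.
C = Vt/(Pplat − PEEP) = 363.82 / (27.4 − 10) = 363.82/17.4 = 20.909 mL/cmH2O.
τ = R × C = 4.983 × 0.02091 L/cmH2O = 0.1042 s.
t = −τ·ln(1 − 0.90) = −0.1042·ln(0.1) = 0.2399 s.

0.24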